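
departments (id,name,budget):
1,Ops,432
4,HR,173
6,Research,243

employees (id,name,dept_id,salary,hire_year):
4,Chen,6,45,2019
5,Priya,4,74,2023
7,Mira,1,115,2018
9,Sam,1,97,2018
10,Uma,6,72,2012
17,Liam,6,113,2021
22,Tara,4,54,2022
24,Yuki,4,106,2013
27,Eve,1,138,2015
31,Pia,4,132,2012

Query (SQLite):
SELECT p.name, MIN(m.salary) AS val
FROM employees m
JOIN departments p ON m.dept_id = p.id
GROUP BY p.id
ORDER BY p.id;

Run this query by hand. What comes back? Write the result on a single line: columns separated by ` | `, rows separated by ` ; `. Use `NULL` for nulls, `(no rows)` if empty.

Ops | 97 ; HR | 54 ; Research | 45

Join each employees row to its departments via dept_id.
Group joined rows by departments.id; compute MIN(m.salary) per group.
  1: ids {7, 9, 27} → MIN(m.salary)=97
  4: ids {5, 22, 24, 31} → MIN(m.salary)=54
  6: ids {4, 10, 17} → MIN(m.salary)=45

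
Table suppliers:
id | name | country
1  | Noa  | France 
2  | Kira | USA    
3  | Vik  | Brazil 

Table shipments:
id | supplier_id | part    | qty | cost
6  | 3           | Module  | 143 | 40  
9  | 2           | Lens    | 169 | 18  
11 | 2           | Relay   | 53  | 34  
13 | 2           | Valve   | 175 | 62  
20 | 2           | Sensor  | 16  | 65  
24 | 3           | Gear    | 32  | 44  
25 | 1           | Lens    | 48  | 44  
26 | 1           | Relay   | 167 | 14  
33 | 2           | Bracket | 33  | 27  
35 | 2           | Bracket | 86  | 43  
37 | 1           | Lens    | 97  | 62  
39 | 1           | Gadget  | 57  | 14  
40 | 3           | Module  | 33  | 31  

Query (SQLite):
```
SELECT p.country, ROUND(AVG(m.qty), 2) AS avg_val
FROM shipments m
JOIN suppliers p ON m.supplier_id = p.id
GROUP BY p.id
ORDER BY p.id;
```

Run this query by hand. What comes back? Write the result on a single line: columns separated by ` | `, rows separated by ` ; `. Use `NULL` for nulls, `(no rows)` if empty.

Join each shipments row to its suppliers via supplier_id.
Group joined rows by suppliers.id; compute ROUND(AVG(m.qty), 2) per group.
  1: ids {25, 26, 37, 39} → ROUND(AVG(m.qty), 2)=92.25
  2: ids {9, 11, 13, 20, 33, 35} → ROUND(AVG(m.qty), 2)=88.67
  3: ids {6, 24, 40} → ROUND(AVG(m.qty), 2)=69.33

France | 92.25 ; USA | 88.67 ; Brazil | 69.33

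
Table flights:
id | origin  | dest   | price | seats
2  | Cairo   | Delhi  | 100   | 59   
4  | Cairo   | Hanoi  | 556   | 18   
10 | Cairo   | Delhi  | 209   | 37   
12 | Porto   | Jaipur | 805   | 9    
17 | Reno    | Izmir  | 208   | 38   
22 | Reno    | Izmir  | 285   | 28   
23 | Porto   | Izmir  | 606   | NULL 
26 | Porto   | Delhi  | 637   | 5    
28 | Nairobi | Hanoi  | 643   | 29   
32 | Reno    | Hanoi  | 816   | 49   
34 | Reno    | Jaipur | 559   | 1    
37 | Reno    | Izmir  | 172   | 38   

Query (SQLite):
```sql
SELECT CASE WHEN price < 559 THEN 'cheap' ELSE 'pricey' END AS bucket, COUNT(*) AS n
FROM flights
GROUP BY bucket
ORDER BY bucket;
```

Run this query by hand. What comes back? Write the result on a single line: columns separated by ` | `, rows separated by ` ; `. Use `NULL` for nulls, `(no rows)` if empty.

cheap | 6 ; pricey | 6

Bucket rows by price < 559 → 'cheap' else 'pricey'; count each bucket.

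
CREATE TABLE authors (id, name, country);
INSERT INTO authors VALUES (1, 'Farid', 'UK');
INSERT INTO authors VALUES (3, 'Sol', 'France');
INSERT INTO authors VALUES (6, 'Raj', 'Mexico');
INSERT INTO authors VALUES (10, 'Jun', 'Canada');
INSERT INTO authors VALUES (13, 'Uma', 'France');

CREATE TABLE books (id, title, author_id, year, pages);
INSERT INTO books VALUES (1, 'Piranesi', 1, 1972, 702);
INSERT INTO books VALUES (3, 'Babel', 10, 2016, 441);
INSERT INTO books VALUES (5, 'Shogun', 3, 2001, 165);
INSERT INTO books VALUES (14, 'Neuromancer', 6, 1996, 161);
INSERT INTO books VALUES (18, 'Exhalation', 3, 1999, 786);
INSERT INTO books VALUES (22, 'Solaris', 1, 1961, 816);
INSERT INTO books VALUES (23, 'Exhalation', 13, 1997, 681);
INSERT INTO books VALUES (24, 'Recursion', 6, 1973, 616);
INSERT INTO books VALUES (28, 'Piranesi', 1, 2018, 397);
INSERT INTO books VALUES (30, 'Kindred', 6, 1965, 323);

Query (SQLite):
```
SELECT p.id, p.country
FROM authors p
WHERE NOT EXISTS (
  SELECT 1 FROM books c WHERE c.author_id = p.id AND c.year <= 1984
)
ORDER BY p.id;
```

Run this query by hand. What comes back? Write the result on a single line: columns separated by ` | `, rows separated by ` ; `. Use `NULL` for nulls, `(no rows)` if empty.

For each authors row, check whether any books with matching author_id has year <= 1984.
Keep rows where that is false.

3 | France ; 10 | Canada ; 13 | France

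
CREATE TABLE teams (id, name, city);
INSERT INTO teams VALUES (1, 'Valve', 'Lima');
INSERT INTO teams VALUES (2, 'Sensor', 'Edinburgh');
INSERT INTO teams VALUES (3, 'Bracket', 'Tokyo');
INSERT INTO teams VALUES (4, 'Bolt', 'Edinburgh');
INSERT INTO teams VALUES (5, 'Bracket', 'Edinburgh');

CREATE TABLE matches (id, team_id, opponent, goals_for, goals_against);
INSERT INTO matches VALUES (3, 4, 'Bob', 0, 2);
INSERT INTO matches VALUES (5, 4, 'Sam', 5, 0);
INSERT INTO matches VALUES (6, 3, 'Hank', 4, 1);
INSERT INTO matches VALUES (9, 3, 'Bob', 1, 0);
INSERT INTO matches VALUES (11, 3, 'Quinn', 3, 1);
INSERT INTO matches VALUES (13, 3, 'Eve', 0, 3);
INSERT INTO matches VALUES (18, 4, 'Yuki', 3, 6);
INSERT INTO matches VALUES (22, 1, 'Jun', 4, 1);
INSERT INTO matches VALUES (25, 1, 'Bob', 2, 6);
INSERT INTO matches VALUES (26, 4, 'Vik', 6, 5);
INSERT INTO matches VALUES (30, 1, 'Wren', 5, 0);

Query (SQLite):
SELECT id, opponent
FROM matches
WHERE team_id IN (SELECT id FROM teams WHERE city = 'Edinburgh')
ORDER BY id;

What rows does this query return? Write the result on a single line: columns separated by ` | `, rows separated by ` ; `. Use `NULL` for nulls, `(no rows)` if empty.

3 | Bob ; 5 | Sam ; 18 | Yuki ; 26 | Vik

Inner query: teams.id where city = 'Edinburgh'.
Outer: keep matches rows whose team_id is in that set.
Inner query → {2, 4, 5}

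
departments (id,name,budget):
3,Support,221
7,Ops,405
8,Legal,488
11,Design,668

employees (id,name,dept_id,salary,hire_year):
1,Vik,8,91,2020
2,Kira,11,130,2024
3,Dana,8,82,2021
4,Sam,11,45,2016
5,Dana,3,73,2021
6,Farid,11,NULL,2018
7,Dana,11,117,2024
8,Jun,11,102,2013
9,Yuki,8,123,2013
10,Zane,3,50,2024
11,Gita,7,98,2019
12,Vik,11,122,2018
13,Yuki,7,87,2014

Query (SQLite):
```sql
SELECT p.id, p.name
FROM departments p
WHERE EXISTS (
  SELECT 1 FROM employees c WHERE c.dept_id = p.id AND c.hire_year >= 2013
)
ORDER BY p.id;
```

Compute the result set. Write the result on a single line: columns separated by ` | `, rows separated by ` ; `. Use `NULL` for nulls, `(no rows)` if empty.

For each departments row, check whether any employees with matching dept_id has hire_year >= 2013.
Keep rows where that is true.

3 | Support ; 7 | Ops ; 8 | Legal ; 11 | Design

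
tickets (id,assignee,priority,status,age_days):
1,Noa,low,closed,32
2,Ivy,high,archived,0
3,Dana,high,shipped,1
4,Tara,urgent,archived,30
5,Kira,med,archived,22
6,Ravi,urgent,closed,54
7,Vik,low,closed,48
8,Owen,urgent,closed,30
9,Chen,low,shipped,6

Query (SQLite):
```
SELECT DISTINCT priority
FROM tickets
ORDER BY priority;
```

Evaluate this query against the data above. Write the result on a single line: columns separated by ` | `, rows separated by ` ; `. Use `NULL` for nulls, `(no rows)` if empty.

Collect distinct priority values from tickets.

high ; low ; med ; urgent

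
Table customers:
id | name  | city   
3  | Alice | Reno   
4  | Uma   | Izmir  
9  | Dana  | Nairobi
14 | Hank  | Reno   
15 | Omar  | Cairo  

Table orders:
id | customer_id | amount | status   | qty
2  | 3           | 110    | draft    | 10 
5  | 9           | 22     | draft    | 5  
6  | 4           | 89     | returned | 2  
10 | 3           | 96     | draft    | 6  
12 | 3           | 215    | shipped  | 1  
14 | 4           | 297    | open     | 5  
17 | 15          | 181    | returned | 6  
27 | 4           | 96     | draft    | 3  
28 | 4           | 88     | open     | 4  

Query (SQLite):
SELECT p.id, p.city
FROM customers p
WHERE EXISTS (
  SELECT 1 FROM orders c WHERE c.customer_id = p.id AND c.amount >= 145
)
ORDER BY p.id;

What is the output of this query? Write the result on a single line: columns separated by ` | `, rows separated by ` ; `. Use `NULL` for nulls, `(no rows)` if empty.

For each customers row, check whether any orders with matching customer_id has amount >= 145.
Keep rows where that is true.

3 | Reno ; 4 | Izmir ; 15 | Cairo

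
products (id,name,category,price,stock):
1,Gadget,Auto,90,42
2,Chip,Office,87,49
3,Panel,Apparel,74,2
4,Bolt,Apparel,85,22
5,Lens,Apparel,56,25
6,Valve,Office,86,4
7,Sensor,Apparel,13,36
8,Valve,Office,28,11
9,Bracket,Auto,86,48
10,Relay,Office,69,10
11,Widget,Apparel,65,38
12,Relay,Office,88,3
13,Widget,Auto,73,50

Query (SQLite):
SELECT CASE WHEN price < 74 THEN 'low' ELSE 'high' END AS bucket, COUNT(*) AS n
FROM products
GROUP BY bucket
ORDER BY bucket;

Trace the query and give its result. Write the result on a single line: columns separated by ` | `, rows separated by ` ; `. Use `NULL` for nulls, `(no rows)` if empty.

high | 7 ; low | 6

Bucket rows by price < 74 → 'low' else 'high'; count each bucket.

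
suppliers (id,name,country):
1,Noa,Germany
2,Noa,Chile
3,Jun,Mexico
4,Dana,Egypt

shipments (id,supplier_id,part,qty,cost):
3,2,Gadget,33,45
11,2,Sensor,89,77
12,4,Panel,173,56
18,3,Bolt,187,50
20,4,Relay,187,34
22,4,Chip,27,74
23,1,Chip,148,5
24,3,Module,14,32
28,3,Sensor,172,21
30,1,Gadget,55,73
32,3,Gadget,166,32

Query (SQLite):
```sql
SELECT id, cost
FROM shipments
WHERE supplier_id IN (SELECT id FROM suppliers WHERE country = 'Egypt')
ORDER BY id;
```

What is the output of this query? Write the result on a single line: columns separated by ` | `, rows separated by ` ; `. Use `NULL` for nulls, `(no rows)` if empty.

Inner query: suppliers.id where country = 'Egypt'.
Outer: keep shipments rows whose supplier_id is in that set.
Inner query → {4}

12 | 56 ; 20 | 34 ; 22 | 74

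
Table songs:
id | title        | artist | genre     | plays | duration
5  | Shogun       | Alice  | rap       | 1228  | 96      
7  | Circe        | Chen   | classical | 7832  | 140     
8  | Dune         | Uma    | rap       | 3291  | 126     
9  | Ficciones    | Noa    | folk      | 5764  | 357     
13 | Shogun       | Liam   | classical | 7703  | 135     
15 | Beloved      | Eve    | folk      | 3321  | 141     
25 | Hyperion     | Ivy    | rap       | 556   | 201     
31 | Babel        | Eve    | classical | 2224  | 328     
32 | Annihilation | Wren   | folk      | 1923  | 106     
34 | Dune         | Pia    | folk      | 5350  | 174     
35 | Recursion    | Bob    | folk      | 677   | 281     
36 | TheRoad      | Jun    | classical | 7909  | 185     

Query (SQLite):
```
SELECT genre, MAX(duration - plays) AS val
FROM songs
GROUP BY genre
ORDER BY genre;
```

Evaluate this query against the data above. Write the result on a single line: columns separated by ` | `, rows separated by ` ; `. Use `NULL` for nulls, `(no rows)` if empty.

classical | -1896 ; folk | -396 ; rap | -355

For each row compute duration - plays.
Group by genre; take MAX of the expression per group.
  classical: ids {7, 13, 31, 36} → MAX(duration - plays)=-1896
  folk: ids {9, 15, 32, 34, 35} → MAX(duration - plays)=-396
  rap: ids {5, 8, 25} → MAX(duration - plays)=-355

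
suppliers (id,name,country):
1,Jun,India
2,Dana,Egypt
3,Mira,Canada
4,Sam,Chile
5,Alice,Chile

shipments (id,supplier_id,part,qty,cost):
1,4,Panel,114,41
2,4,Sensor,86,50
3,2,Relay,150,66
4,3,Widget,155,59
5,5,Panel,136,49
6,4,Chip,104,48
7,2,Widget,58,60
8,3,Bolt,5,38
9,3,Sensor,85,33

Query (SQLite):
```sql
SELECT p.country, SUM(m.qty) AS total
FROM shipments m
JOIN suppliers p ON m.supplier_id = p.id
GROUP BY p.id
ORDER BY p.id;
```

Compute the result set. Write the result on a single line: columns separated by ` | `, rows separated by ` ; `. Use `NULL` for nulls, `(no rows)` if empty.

Egypt | 208 ; Canada | 245 ; Chile | 304 ; Chile | 136

Join each shipments row to its suppliers via supplier_id.
Group joined rows by suppliers.id; compute SUM(m.qty) per group.
  2: ids {3, 7} → SUM(m.qty)=208
  3: ids {4, 8, 9} → SUM(m.qty)=245
  4: ids {1, 2, 6} → SUM(m.qty)=304
  5: ids {5} → SUM(m.qty)=136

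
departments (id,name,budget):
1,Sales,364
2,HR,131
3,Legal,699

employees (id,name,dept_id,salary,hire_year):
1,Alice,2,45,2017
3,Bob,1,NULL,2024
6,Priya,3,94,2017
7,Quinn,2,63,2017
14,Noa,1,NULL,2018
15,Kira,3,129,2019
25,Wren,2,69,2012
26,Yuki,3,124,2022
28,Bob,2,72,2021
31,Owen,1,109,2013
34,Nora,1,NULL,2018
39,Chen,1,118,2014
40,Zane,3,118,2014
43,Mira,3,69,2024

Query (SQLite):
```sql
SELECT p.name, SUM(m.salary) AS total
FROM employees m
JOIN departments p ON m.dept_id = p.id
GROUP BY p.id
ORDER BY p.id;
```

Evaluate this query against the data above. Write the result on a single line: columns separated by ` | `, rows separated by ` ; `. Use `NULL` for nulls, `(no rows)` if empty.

Join each employees row to its departments via dept_id.
Group joined rows by departments.id; compute SUM(m.salary) per group.
  1: ids {3, 14, 31, 34, 39} → SUM(m.salary)=227
  2: ids {1, 7, 25, 28} → SUM(m.salary)=249
  3: ids {6, 15, 26, 40, 43} → SUM(m.salary)=534

Sales | 227 ; HR | 249 ; Legal | 534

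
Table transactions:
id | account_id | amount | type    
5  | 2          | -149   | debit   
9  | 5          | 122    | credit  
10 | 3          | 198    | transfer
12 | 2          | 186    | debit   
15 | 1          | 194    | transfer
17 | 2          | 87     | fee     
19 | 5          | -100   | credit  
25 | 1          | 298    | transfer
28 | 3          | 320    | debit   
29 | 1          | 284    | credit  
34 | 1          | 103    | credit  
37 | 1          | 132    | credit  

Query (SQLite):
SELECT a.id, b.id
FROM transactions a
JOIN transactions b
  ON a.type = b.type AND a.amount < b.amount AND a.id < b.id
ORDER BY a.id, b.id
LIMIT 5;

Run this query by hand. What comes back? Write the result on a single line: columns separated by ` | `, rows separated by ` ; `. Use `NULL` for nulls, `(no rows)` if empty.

Pairs (a,b) with same type, a.amount < b.amount, a.id < b.id.
type groups: credit:{9,19,29,34,37} debit:{5,12,28} fee:{17} transfer:{10,15,25}
Ordered by (a.id, b.id); first 5.

5 | 12 ; 5 | 28 ; 9 | 29 ; 9 | 37 ; 10 | 25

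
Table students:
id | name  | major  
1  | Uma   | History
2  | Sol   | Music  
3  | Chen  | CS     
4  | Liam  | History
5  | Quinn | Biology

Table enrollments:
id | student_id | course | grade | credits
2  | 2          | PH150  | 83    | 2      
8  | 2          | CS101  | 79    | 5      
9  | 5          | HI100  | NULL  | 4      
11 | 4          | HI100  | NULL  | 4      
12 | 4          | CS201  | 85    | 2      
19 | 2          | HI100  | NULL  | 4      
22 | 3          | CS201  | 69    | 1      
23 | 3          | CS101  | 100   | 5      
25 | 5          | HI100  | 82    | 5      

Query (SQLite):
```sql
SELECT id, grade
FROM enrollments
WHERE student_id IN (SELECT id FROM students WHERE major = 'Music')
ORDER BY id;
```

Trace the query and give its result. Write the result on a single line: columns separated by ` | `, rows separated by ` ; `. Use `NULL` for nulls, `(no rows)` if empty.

2 | 83 ; 8 | 79 ; 19 | NULL

Inner query: students.id where major = 'Music'.
Outer: keep enrollments rows whose student_id is in that set.
Inner query → {2}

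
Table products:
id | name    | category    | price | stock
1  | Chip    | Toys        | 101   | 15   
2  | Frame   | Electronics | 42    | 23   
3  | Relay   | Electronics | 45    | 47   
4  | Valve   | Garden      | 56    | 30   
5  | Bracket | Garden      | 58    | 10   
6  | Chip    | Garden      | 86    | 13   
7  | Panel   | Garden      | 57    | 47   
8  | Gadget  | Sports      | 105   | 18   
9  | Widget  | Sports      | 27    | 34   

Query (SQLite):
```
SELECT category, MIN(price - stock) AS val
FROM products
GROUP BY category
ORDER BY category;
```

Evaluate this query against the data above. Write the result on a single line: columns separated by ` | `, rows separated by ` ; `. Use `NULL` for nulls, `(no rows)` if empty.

For each row compute price - stock.
Group by category; take MIN of the expression per group.
  Electronics: ids {2, 3} → MIN(price - stock)=-2
  Garden: ids {4, 5, 6, 7} → MIN(price - stock)=10
  Sports: ids {8, 9} → MIN(price - stock)=-7
  Toys: ids {1} → MIN(price - stock)=86

Electronics | -2 ; Garden | 10 ; Sports | -7 ; Toys | 86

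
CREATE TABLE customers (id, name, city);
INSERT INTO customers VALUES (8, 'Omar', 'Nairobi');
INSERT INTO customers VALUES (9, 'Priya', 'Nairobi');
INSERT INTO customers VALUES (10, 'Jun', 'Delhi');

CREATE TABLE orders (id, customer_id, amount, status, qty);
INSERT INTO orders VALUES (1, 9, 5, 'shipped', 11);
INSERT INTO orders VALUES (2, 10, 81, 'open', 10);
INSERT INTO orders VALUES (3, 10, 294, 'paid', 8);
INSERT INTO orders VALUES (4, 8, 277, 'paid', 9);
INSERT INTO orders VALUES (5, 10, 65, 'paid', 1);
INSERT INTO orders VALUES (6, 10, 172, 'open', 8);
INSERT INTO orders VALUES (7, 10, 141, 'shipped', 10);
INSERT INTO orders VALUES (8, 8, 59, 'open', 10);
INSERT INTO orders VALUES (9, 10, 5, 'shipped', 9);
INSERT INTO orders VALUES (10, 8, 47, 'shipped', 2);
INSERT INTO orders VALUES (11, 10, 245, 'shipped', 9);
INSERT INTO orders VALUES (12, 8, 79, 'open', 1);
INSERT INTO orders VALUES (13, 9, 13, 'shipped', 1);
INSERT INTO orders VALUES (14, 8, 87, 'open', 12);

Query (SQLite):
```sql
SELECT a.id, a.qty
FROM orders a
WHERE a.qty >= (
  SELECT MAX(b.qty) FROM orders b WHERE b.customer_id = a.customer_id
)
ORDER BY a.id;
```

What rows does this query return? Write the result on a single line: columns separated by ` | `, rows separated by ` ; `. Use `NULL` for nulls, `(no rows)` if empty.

1 | 11 ; 2 | 10 ; 7 | 10 ; 14 | 12

For each orders row a, compute MAX(qty) over rows sharing a.customer_id.
Keep row a if a.qty >= that per-group MAX.
  customer_id=8: MAX(qty) = 12
  customer_id=9: MAX(qty) = 11
  customer_id=10: MAX(qty) = 10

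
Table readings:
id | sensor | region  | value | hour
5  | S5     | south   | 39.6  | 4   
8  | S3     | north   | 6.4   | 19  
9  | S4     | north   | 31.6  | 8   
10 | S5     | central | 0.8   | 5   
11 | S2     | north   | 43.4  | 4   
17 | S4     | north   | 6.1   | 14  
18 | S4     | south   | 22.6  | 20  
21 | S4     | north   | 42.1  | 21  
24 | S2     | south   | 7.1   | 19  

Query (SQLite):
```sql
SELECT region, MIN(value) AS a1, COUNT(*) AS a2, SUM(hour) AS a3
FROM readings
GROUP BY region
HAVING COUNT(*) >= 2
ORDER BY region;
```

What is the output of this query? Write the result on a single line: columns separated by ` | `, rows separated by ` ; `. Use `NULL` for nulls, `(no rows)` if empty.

Group readings by region.
Per group compute: MIN(value), COUNT(*), SUM(hour).
HAVING: drop groups with fewer than 2 rows.
  central: ids {10} → MIN(value)=0.8, COUNT(*)=1, SUM(hour)=5
  north: ids {8, 9, 11, 17, 21} → MIN(value)=6.1, COUNT(*)=5, SUM(hour)=66
  south: ids {5, 18, 24} → MIN(value)=7.1, COUNT(*)=3, SUM(hour)=43

north | 6.1 | 5 | 66 ; south | 7.1 | 3 | 43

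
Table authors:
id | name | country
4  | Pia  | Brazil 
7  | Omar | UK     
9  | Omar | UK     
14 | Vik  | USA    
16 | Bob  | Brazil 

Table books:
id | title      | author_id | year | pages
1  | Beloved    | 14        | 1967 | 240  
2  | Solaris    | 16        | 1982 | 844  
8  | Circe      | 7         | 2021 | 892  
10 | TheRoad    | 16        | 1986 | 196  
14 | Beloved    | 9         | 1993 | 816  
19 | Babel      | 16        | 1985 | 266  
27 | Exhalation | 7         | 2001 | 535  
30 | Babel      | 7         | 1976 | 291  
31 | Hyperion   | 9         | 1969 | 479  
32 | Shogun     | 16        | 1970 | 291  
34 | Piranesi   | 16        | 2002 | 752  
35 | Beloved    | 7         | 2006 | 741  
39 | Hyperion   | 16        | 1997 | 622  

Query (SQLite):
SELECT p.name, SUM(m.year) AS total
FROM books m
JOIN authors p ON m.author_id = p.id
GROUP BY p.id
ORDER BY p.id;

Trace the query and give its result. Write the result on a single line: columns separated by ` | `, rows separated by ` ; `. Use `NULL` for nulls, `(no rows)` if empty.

Omar | 8004 ; Omar | 3962 ; Vik | 1967 ; Bob | 11922

Join each books row to its authors via author_id.
Group joined rows by authors.id; compute SUM(m.year) per group.
  7: ids {8, 27, 30, 35} → SUM(m.year)=8004
  9: ids {14, 31} → SUM(m.year)=3962
  14: ids {1} → SUM(m.year)=1967
  16: ids {2, 10, 19, 32, 34, 39} → SUM(m.year)=11922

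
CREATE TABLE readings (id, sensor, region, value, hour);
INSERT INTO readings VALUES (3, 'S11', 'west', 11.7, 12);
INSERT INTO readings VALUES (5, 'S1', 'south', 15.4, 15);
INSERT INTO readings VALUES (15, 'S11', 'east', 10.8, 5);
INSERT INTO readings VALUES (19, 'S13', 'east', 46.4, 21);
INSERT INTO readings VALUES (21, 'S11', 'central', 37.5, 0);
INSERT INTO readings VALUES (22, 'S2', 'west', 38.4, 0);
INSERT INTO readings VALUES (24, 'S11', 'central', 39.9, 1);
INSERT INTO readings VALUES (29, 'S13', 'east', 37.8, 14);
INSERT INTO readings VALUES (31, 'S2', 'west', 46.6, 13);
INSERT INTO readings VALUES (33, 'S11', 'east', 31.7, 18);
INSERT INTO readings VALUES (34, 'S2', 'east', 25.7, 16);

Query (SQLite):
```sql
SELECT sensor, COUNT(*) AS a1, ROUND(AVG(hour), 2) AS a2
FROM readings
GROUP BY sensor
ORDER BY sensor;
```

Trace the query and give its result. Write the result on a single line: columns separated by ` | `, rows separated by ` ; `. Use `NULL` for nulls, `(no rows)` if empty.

S1 | 1 | 15 ; S11 | 5 | 7.2 ; S13 | 2 | 17.5 ; S2 | 3 | 9.67

Group readings by sensor.
Per group compute: COUNT(*), ROUND(AVG(hour), 2).
  S1: ids {5} → COUNT(*)=1, ROUND(AVG(hour), 2)=15
  S11: ids {3, 15, 21, 24, 33} → COUNT(*)=5, ROUND(AVG(hour), 2)=7.2
  S13: ids {19, 29} → COUNT(*)=2, ROUND(AVG(hour), 2)=17.5
  S2: ids {22, 31, 34} → COUNT(*)=3, ROUND(AVG(hour), 2)=9.67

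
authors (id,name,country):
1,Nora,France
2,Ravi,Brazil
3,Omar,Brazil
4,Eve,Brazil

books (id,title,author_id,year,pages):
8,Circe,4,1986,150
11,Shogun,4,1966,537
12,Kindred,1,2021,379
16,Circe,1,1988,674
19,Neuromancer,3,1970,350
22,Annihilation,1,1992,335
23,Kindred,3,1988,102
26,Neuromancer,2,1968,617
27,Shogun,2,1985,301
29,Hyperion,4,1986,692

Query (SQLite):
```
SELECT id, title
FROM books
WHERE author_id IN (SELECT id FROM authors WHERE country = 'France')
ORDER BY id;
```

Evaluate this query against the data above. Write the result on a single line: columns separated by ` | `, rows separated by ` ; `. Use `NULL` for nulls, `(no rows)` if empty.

Inner query: authors.id where country = 'France'.
Outer: keep books rows whose author_id is in that set.
Inner query → {1}

12 | Kindred ; 16 | Circe ; 22 | Annihilation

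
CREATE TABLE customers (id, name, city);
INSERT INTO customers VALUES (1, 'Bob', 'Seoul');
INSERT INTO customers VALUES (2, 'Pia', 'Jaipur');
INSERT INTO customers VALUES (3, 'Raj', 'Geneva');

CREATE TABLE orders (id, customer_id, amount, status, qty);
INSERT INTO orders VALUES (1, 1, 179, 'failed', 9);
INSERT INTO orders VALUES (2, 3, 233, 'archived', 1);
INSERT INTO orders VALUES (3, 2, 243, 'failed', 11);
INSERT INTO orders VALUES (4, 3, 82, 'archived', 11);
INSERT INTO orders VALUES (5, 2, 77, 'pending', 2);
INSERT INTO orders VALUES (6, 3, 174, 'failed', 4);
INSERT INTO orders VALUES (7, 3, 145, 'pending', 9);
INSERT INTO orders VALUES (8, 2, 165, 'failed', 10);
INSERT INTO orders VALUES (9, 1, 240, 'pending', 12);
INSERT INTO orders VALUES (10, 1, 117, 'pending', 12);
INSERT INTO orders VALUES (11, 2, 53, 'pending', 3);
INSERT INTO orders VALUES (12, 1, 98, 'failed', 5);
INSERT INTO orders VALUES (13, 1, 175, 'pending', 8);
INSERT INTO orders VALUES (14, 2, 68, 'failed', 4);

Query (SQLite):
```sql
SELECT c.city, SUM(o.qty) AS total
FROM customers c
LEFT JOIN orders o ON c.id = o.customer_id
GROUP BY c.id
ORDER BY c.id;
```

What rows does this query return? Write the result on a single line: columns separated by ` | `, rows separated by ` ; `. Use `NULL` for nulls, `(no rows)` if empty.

LEFT JOIN keeps every customers row; unmatched ones get NULL for orders columns.
Group by customers.id and compute SUM(o.qty). SUM over an all-NULL group is NULL.
  1: ids {1, 9, 10, 12, 13} → SUM(o.qty)=46
  2: ids {3, 5, 8, 11, 14} → SUM(o.qty)=30
  3: ids {2, 4, 6, 7} → SUM(o.qty)=25

Seoul | 46 ; Jaipur | 30 ; Geneva | 25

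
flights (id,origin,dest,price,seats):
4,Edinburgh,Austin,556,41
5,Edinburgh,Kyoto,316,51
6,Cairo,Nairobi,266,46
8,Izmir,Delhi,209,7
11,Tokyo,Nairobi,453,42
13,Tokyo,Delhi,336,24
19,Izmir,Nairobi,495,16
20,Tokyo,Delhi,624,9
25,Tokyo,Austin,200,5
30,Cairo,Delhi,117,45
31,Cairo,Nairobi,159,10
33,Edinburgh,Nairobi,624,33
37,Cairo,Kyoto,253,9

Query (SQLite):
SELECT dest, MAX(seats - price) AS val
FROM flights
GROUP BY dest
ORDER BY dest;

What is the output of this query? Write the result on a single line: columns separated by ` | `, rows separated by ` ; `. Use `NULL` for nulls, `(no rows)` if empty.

Austin | -195 ; Delhi | -72 ; Kyoto | -244 ; Nairobi | -149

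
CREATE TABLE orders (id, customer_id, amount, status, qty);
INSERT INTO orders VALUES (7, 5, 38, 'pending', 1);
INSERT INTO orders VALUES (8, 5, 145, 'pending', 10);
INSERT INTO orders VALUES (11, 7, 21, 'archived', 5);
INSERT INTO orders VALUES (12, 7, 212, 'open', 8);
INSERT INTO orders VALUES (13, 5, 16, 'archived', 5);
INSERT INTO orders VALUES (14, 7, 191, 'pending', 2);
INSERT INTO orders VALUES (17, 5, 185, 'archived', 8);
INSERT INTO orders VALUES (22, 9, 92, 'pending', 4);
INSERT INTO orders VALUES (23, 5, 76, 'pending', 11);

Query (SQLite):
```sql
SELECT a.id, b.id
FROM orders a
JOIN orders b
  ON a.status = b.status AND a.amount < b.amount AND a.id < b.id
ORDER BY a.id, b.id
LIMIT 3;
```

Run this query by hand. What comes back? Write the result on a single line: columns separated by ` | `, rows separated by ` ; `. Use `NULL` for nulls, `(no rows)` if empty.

7 | 8 ; 7 | 14 ; 7 | 22

Pairs (a,b) with same status, a.amount < b.amount, a.id < b.id.
status groups: archived:{11,13,17} open:{12} pending:{7,8,14,22,23}
Ordered by (a.id, b.id); first 3.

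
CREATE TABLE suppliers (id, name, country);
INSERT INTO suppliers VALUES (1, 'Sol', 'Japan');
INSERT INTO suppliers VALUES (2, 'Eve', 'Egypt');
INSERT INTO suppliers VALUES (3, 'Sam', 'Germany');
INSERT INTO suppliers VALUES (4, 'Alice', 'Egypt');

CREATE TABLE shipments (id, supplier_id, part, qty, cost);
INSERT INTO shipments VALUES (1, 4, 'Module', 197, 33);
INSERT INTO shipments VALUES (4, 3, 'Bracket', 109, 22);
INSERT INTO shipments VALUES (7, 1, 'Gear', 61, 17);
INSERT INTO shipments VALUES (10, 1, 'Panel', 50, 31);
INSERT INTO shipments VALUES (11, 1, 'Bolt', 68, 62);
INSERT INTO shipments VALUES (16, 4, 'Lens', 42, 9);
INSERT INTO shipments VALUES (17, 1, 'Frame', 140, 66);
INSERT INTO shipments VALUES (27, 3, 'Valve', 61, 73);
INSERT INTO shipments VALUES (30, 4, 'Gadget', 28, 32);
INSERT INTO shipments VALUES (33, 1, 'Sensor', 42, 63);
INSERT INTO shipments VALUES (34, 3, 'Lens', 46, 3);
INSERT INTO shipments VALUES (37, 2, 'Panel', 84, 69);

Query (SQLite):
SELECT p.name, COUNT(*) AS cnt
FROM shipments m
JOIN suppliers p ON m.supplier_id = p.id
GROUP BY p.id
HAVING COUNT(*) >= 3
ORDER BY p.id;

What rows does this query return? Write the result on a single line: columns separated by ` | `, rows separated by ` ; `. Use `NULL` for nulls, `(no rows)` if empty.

Join each shipments row to its suppliers via supplier_id.
Group joined rows by suppliers.id; compute COUNT(*) per group.
HAVING: keep groups with count ≥ 3.
  1: ids {7, 10, 11, 17, 33} → COUNT(*)=5
  2: ids {37} → COUNT(*)=1
  3: ids {4, 27, 34} → COUNT(*)=3
  4: ids {1, 16, 30} → COUNT(*)=3

Sol | 5 ; Sam | 3 ; Alice | 3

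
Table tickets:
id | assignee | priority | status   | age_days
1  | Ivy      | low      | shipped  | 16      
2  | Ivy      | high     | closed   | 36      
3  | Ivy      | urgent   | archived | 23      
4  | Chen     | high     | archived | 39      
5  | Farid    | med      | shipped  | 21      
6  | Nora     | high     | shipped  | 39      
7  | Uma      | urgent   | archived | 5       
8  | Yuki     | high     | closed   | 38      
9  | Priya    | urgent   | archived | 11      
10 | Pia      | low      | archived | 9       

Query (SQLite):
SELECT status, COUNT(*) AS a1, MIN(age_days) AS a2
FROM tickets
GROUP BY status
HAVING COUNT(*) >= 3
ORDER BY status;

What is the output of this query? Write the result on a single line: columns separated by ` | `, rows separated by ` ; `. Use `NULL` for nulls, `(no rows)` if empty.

Group tickets by status.
Per group compute: COUNT(*), MIN(age_days).
HAVING: drop groups with fewer than 3 rows.
  archived: ids {3, 4, 7, 9, 10} → COUNT(*)=5, MIN(age_days)=5
  closed: ids {2, 8} → COUNT(*)=2, MIN(age_days)=36
  shipped: ids {1, 5, 6} → COUNT(*)=3, MIN(age_days)=16

archived | 5 | 5 ; shipped | 3 | 16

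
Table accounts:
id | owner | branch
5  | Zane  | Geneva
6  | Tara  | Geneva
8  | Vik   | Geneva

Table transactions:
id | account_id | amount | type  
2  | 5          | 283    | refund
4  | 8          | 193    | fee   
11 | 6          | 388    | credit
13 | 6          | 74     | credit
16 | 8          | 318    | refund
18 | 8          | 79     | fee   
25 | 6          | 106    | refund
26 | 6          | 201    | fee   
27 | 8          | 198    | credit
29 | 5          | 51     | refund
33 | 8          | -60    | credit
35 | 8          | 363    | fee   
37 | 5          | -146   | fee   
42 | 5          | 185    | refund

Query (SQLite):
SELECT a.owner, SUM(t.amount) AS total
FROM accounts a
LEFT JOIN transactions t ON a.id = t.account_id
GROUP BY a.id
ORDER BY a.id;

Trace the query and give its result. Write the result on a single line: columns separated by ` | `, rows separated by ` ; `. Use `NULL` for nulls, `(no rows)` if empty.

LEFT JOIN keeps every accounts row; unmatched ones get NULL for transactions columns.
Group by accounts.id and compute SUM(t.amount). SUM over an all-NULL group is NULL.
  5: ids {2, 29, 37, 42} → SUM(t.amount)=373
  6: ids {11, 13, 25, 26} → SUM(t.amount)=769
  8: ids {4, 16, 18, 27, 33, 35} → SUM(t.amount)=1091

Zane | 373 ; Tara | 769 ; Vik | 1091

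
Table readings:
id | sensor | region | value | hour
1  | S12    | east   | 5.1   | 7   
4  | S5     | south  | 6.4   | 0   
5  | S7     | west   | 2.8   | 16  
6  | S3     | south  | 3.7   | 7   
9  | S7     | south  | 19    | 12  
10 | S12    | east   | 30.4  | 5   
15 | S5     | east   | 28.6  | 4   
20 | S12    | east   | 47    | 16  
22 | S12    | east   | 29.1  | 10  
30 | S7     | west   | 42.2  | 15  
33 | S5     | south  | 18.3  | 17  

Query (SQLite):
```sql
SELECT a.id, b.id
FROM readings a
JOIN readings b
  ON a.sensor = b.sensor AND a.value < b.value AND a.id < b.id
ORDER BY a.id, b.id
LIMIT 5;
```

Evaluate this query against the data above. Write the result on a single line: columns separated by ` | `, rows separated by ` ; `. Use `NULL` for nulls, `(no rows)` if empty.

Pairs (a,b) with same sensor, a.value < b.value, a.id < b.id.
sensor groups: S12:{1,10,20,22} S3:{6} S5:{4,15,33} S7:{5,9,30}
Ordered by (a.id, b.id); first 5.

1 | 10 ; 1 | 20 ; 1 | 22 ; 4 | 15 ; 4 | 33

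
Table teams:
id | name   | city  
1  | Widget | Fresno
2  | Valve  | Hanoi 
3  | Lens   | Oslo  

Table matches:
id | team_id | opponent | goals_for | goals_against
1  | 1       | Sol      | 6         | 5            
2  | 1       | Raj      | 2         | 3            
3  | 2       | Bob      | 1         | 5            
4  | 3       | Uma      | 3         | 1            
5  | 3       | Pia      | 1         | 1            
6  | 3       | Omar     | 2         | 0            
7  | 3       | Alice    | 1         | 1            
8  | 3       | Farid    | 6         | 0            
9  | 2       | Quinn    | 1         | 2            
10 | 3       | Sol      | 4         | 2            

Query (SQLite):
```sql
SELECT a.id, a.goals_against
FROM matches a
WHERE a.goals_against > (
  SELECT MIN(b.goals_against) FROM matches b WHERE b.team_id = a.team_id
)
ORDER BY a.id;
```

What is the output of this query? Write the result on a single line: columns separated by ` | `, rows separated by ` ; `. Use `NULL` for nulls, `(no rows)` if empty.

1 | 5 ; 3 | 5 ; 4 | 1 ; 5 | 1 ; 7 | 1 ; 10 | 2

For each matches row a, compute MIN(goals_against) over rows sharing a.team_id.
Keep row a if a.goals_against > that per-group MIN.
  team_id=1: MIN(goals_against) = 3
  team_id=2: MIN(goals_against) = 2
  team_id=3: MIN(goals_against) = 0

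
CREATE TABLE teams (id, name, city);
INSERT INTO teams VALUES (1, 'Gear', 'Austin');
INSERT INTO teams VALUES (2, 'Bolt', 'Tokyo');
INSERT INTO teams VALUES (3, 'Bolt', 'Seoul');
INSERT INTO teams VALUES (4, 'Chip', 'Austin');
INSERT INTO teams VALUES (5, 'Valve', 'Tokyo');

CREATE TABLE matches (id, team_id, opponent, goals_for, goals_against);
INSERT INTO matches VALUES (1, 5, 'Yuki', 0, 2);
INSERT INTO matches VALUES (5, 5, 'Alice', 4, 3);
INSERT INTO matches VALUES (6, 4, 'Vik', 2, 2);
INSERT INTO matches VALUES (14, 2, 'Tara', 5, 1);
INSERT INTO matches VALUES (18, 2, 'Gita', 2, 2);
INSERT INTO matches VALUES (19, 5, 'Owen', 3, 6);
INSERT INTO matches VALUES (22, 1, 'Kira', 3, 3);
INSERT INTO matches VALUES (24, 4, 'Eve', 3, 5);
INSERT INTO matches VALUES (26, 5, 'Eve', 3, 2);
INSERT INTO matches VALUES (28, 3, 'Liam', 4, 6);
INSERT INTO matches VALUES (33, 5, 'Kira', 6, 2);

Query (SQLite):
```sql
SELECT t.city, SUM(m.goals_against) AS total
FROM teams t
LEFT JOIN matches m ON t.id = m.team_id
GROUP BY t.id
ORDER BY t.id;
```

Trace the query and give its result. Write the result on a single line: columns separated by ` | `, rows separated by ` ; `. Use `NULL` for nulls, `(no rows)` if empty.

LEFT JOIN keeps every teams row; unmatched ones get NULL for matches columns.
Group by teams.id and compute SUM(m.goals_against). SUM over an all-NULL group is NULL.
  1: ids {22} → SUM(m.goals_against)=3
  2: ids {14, 18} → SUM(m.goals_against)=3
  3: ids {28} → SUM(m.goals_against)=6
  4: ids {6, 24} → SUM(m.goals_against)=7
  5: ids {1, 5, 19, 26, 33} → SUM(m.goals_against)=15

Austin | 3 ; Tokyo | 3 ; Seoul | 6 ; Austin | 7 ; Tokyo | 15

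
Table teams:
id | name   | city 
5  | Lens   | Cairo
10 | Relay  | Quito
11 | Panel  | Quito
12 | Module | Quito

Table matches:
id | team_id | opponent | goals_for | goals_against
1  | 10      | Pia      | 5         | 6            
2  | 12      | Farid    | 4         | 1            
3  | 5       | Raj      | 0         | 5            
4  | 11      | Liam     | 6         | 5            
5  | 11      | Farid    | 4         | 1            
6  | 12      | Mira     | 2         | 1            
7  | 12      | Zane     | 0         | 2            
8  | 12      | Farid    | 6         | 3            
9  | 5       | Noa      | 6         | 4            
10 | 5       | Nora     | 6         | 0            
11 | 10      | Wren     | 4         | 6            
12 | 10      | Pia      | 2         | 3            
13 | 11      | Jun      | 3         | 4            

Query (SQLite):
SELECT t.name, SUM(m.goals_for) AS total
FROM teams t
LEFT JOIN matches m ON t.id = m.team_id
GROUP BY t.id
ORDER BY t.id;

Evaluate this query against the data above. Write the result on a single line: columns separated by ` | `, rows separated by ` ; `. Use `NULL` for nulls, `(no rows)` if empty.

LEFT JOIN keeps every teams row; unmatched ones get NULL for matches columns.
Group by teams.id and compute SUM(m.goals_for). SUM over an all-NULL group is NULL.
  5: ids {3, 9, 10} → SUM(m.goals_for)=12
  10: ids {1, 11, 12} → SUM(m.goals_for)=11
  11: ids {4, 5, 13} → SUM(m.goals_for)=13
  12: ids {2, 6, 7, 8} → SUM(m.goals_for)=12

Lens | 12 ; Relay | 11 ; Panel | 13 ; Module | 12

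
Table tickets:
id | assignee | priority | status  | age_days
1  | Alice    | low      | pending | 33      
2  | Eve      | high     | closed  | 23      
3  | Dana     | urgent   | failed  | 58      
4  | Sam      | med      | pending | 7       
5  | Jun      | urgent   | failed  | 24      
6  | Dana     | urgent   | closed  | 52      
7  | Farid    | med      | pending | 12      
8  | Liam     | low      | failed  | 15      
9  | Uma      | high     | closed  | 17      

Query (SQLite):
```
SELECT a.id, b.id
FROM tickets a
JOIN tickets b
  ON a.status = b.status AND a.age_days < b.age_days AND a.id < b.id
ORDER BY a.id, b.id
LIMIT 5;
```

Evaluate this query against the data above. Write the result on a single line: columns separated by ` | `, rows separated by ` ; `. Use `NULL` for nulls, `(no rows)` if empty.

2 | 6 ; 4 | 7

Pairs (a,b) with same status, a.age_days < b.age_days, a.id < b.id.
status groups: closed:{2,6,9} failed:{3,5,8} pending:{1,4,7}
Ordered by (a.id, b.id); first 5.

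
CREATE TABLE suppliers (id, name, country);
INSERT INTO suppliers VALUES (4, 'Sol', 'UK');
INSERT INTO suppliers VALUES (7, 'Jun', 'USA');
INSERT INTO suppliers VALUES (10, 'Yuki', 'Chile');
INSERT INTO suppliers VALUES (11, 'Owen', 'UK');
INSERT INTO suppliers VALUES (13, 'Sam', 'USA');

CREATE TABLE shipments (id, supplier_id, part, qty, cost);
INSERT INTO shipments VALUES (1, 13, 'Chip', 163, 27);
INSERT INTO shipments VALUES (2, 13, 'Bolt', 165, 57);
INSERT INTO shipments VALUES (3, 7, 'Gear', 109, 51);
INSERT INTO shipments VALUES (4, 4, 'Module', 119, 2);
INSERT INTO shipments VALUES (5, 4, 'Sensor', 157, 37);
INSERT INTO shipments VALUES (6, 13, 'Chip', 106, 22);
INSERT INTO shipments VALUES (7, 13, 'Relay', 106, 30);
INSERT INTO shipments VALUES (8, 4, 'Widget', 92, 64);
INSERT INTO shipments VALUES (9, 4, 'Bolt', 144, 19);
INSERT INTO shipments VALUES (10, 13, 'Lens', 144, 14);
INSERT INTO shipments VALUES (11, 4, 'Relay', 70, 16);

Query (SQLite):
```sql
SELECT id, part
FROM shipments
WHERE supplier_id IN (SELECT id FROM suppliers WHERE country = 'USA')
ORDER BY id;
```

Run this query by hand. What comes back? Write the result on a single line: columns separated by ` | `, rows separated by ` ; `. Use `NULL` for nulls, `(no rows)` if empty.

Inner query: suppliers.id where country = 'USA'.
Outer: keep shipments rows whose supplier_id is in that set.
Inner query → {7, 13}

1 | Chip ; 2 | Bolt ; 3 | Gear ; 6 | Chip ; 7 | Relay ; 10 | Lens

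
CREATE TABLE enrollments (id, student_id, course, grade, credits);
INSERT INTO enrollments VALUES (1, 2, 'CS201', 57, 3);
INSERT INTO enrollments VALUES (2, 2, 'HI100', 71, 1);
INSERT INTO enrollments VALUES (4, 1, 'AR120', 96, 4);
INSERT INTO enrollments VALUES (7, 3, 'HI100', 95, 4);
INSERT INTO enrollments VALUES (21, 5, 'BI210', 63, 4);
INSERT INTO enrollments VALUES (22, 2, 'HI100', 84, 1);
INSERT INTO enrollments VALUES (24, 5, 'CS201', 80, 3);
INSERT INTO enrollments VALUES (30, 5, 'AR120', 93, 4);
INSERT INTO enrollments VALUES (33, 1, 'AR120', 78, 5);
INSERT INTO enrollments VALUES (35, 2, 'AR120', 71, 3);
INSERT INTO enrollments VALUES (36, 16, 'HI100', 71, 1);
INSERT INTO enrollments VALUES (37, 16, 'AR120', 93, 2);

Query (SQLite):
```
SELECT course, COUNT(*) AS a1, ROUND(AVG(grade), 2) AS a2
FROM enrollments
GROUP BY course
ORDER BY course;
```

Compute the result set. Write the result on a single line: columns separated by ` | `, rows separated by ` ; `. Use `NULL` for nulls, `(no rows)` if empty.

AR120 | 5 | 86.2 ; BI210 | 1 | 63 ; CS201 | 2 | 68.5 ; HI100 | 4 | 80.25

Group enrollments by course.
Per group compute: COUNT(*), ROUND(AVG(grade), 2).
  AR120: ids {4, 30, 33, 35, 37} → COUNT(*)=5, ROUND(AVG(grade), 2)=86.2
  BI210: ids {21} → COUNT(*)=1, ROUND(AVG(grade), 2)=63
  CS201: ids {1, 24} → COUNT(*)=2, ROUND(AVG(grade), 2)=68.5
  HI100: ids {2, 7, 22, 36} → COUNT(*)=4, ROUND(AVG(grade), 2)=80.25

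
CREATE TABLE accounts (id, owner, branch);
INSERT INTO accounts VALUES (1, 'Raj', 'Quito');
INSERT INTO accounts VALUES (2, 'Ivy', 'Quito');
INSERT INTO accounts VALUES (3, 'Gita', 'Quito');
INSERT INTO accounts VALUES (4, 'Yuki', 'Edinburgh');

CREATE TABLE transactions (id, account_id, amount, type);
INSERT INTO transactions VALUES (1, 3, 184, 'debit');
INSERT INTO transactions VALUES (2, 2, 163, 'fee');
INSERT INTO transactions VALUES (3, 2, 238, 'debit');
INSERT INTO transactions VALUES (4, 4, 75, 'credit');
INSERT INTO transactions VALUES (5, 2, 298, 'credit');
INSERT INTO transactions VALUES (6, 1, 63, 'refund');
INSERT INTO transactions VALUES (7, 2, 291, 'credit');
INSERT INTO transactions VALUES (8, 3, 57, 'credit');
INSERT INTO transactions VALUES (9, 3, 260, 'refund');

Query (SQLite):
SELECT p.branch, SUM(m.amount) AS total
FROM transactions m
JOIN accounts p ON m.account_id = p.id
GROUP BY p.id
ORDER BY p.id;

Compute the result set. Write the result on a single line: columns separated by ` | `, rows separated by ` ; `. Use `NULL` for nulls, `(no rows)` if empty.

Quito | 63 ; Quito | 990 ; Quito | 501 ; Edinburgh | 75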